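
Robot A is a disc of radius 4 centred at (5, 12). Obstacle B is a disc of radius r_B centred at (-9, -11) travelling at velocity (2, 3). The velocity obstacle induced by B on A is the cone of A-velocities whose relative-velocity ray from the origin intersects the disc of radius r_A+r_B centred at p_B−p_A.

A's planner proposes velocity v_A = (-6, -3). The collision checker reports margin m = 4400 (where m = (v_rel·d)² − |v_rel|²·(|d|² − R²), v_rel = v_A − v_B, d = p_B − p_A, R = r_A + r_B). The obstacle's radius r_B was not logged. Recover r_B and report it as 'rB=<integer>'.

m = 4400
d = (-14, -23);  v_rel = (-8, -6),  |v_rel|² = 100
v_rel×d = (-8)·(-23) − (-6)·(-14) = 100
since m = R²·100 − 100²:  R² = (10000 + 4400) / 100 = 144
R = √144 = 12  ⇒  r_B = 12 − 4 = 8

rB=8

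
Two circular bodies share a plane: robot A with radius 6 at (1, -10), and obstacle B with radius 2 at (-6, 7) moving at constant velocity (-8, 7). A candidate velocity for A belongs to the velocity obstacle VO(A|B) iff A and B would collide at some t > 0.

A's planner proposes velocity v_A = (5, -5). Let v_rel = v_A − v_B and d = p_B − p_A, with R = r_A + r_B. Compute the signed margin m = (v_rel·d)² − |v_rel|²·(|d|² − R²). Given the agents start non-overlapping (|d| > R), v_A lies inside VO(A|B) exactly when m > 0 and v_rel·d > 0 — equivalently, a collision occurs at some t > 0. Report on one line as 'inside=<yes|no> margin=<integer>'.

d = (-7, 17),  |d|² = 338;  R = 6+2 = 8,  c = 338−8² = 274
v_rel = (13, -12),  |v_rel|² = 313;  v_rel·d = (13)·(-7) + (-12)·(17) = -295
313·t² + 590·t + 274 = 0  ⇒  m = (-295)² − 313·274 = 1263
m = 1263 > 0,  v_rel·d = -295 < 0  ⇒  outside

inside=no margin=1263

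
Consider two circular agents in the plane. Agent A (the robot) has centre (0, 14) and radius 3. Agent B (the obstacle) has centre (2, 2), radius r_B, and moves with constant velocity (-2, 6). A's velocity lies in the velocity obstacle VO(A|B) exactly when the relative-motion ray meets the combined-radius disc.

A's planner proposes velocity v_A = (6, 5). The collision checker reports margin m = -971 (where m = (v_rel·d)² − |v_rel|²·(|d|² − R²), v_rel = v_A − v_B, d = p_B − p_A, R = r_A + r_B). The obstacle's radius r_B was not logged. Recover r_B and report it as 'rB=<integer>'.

m = -971
d = (2, -12);  v_rel = (8, -1),  |v_rel|² = 65
v_rel×d = (8)·(-12) − (-1)·(2) = -94
since m = R²·65 − (-94)²:  R² = (8836 + -971) / 65 = 121
R = √121 = 11  ⇒  r_B = 11 − 3 = 8

rB=8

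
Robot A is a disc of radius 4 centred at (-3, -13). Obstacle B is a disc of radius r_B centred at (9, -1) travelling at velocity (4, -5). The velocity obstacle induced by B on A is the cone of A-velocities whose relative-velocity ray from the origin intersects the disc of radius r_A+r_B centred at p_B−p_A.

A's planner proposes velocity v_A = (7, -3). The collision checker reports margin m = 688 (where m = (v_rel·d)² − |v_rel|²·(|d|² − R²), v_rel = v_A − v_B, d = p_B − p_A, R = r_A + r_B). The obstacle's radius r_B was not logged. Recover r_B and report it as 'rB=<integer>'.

m = 688
d = (12, 12);  v_rel = (3, 2),  |v_rel|² = 13
v_rel×d = (3)·(12) − (2)·(12) = 12
since m = R²·13 − 12²:  R² = (144 + 688) / 13 = 64
R = √64 = 8  ⇒  r_B = 8 − 4 = 4

rB=4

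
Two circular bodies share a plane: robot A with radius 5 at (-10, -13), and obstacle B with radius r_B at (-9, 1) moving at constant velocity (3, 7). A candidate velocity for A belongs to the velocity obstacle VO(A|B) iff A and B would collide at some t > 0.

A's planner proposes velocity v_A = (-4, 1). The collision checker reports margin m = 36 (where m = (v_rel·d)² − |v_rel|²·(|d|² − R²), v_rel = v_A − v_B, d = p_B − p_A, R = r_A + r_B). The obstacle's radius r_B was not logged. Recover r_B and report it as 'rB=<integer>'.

m = 36
d = (1, 14);  v_rel = (-7, -6),  |v_rel|² = 85
v_rel×d = (-7)·(14) − (-6)·(1) = -92
since m = R²·85 − (-92)²:  R² = (8464 + 36) / 85 = 100
R = √100 = 10  ⇒  r_B = 10 − 5 = 5

rB=5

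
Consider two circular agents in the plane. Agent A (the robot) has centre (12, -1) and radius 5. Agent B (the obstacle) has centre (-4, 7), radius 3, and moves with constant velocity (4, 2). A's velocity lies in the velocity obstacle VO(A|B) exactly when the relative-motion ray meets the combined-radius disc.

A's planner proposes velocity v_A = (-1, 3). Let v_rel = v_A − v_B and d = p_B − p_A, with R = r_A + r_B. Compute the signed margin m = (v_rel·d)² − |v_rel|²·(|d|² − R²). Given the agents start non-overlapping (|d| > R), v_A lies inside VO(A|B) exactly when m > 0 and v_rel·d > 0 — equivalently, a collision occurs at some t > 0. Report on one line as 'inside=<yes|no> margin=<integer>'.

d = (-16, 8),  |d|² = 320;  R = 5+3 = 8,  c = 320−8² = 256
v_rel = (-5, 1),  |v_rel|² = 26;  v_rel·d = (-5)·(-16) + (1)·(8) = 88
26·t² − 176·t + 256 = 0  ⇒  m = 88² − 26·256 = 1088
m = 1088 > 0,  v_rel·d = 88 > 0  ⇒  inside

inside=yes margin=1088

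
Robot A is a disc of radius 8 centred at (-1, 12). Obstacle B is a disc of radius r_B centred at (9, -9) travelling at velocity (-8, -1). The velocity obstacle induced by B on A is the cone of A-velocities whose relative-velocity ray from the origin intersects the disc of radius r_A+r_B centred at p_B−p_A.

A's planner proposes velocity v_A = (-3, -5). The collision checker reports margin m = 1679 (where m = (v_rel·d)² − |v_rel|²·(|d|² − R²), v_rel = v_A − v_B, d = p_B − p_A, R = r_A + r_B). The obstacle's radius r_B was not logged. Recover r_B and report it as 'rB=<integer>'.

m = 1679
d = (10, -21);  v_rel = (5, -4),  |v_rel|² = 41
v_rel×d = (5)·(-21) − (-4)·(10) = -65
since m = R²·41 − (-65)²:  R² = (4225 + 1679) / 41 = 144
R = √144 = 12  ⇒  r_B = 12 − 8 = 4

rB=4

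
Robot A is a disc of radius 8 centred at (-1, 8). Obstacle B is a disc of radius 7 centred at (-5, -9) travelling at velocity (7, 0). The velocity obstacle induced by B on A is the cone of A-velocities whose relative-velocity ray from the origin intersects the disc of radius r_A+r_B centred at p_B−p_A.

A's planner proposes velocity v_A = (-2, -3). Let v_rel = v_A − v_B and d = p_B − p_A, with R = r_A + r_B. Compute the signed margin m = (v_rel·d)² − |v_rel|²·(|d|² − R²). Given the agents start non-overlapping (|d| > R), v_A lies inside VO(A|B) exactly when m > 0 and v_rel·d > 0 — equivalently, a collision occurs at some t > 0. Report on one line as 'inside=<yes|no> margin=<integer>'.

d = (-4, -17),  |d|² = 305;  R = 8+7 = 15,  c = 305−15² = 80
v_rel = (-9, -3),  |v_rel|² = 90;  v_rel·d = (-9)·(-4) + (-3)·(-17) = 87
90·t² − 174·t + 80 = 0  ⇒  m = 87² − 90·80 = 369
m = 369 > 0,  v_rel·d = 87 > 0  ⇒  inside

inside=yes margin=369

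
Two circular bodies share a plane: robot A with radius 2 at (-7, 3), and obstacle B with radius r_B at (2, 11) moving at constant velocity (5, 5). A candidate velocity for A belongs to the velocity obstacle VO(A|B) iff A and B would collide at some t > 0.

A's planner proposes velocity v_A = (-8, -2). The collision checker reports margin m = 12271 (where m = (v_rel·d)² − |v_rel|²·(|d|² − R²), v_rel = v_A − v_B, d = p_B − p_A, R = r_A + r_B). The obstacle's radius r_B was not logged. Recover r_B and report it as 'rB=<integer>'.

m = 12271
d = (9, 8);  v_rel = (-13, -7),  |v_rel|² = 218
v_rel×d = (-13)·(8) − (-7)·(9) = -41
since m = R²·218 − (-41)²:  R² = (1681 + 12271) / 218 = 64
R = √64 = 8  ⇒  r_B = 8 − 2 = 6

rB=6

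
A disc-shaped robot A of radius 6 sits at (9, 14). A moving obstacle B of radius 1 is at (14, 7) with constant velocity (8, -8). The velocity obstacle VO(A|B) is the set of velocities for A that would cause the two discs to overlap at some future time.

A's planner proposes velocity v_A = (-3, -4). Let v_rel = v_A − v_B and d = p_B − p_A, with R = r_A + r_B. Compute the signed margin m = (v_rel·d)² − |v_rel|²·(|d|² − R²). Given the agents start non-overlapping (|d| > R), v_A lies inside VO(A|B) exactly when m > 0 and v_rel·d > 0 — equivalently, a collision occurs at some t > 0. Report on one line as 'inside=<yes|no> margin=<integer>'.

d = (5, -7),  |d|² = 74;  R = 6+1 = 7,  c = 74−7² = 25
v_rel = (-11, 4),  |v_rel|² = 137;  v_rel·d = (-11)·(5) + (4)·(-7) = -83
137·t² + 166·t + 25 = 0  ⇒  m = (-83)² − 137·25 = 3464
m = 3464 > 0,  v_rel·d = -83 < 0  ⇒  outside

inside=no margin=3464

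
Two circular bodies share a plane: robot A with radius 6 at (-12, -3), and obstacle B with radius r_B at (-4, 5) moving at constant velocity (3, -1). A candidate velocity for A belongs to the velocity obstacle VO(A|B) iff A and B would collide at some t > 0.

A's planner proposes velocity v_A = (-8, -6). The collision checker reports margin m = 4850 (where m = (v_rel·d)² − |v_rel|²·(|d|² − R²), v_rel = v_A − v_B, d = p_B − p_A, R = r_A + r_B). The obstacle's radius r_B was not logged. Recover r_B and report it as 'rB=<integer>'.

m = 4850
d = (8, 8);  v_rel = (-11, -5),  |v_rel|² = 146
v_rel×d = (-11)·(8) − (-5)·(8) = -48
since m = R²·146 − (-48)²:  R² = (2304 + 4850) / 146 = 49
R = √49 = 7  ⇒  r_B = 7 − 6 = 1

rB=1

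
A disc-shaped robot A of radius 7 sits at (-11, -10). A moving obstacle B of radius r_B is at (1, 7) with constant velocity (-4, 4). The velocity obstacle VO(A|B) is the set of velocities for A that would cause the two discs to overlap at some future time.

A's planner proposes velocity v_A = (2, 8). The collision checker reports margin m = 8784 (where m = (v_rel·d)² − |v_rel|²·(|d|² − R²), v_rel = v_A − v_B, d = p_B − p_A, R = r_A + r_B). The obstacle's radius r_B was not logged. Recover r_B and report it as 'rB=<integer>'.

m = 8784
d = (12, 17);  v_rel = (6, 4),  |v_rel|² = 52
v_rel×d = (6)·(17) − (4)·(12) = 54
since m = R²·52 − 54²:  R² = (2916 + 8784) / 52 = 225
R = √225 = 15  ⇒  r_B = 15 − 7 = 8

rB=8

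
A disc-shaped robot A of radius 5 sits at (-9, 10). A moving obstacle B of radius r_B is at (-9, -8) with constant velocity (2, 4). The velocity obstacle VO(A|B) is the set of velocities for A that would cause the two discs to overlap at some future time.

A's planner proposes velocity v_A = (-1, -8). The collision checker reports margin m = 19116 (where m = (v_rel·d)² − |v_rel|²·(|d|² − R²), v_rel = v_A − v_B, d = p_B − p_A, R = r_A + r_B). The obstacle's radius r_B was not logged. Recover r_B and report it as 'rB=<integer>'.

m = 19116
d = (0, -18);  v_rel = (-3, -12),  |v_rel|² = 153
v_rel×d = (-3)·(-18) − (-12)·(0) = 54
since m = R²·153 − 54²:  R² = (2916 + 19116) / 153 = 144
R = √144 = 12  ⇒  r_B = 12 − 5 = 7

rB=7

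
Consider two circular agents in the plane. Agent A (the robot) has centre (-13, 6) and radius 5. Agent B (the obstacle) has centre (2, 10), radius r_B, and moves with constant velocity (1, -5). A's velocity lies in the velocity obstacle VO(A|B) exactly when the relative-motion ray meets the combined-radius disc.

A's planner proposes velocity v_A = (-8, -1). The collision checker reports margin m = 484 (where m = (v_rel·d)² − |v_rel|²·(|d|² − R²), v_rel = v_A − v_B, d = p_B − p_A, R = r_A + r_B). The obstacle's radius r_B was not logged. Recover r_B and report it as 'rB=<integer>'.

m = 484
d = (15, 4);  v_rel = (-9, 4),  |v_rel|² = 97
v_rel×d = (-9)·(4) − (4)·(15) = -96
since m = R²·97 − (-96)²:  R² = (9216 + 484) / 97 = 100
R = √100 = 10  ⇒  r_B = 10 − 5 = 5

rB=5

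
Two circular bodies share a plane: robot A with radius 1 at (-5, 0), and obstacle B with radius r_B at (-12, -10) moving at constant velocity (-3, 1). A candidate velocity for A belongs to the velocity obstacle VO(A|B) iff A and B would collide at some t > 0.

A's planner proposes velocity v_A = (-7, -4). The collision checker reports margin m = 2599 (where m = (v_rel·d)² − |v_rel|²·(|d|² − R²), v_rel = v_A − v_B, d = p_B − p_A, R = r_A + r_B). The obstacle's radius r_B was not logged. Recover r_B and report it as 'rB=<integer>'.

m = 2599
d = (-7, -10);  v_rel = (-4, -5),  |v_rel|² = 41
v_rel×d = (-4)·(-10) − (-5)·(-7) = 5
since m = R²·41 − 5²:  R² = (25 + 2599) / 41 = 64
R = √64 = 8  ⇒  r_B = 8 − 1 = 7

rB=7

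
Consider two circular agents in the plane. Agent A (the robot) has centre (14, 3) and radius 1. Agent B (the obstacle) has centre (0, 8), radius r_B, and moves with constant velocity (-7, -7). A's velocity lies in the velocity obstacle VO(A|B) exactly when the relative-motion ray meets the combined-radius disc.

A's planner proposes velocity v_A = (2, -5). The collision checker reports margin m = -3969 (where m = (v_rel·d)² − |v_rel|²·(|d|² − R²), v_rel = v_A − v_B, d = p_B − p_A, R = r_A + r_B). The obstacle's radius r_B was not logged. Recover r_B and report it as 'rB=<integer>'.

m = -3969
d = (-14, 5);  v_rel = (9, 2),  |v_rel|² = 85
v_rel×d = (9)·(5) − (2)·(-14) = 73
since m = R²·85 − 73²:  R² = (5329 + -3969) / 85 = 16
R = √16 = 4  ⇒  r_B = 4 − 1 = 3

rB=3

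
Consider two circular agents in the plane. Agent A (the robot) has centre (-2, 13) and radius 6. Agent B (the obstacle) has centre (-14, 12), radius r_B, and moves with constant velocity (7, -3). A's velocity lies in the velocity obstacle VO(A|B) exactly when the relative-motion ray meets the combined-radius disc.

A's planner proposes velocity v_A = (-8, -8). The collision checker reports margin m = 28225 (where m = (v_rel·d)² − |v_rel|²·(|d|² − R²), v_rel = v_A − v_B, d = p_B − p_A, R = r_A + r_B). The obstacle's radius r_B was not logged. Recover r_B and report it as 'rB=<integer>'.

m = 28225
d = (-12, -1);  v_rel = (-15, -5),  |v_rel|² = 250
v_rel×d = (-15)·(-1) − (-5)·(-12) = -45
since m = R²·250 − (-45)²:  R² = (2025 + 28225) / 250 = 121
R = √121 = 11  ⇒  r_B = 11 − 6 = 5

rB=5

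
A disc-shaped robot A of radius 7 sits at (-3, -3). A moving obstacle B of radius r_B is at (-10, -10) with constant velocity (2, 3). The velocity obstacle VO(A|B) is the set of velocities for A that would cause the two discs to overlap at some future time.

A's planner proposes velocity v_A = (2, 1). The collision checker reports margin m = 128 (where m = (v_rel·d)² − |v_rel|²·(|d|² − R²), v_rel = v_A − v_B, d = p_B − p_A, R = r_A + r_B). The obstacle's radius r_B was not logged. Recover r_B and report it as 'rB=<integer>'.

m = 128
d = (-7, -7);  v_rel = (0, -2),  |v_rel|² = 4
v_rel×d = (0)·(-7) − (-2)·(-7) = -14
since m = R²·4 − (-14)²:  R² = (196 + 128) / 4 = 81
R = √81 = 9  ⇒  r_B = 9 − 7 = 2

rB=2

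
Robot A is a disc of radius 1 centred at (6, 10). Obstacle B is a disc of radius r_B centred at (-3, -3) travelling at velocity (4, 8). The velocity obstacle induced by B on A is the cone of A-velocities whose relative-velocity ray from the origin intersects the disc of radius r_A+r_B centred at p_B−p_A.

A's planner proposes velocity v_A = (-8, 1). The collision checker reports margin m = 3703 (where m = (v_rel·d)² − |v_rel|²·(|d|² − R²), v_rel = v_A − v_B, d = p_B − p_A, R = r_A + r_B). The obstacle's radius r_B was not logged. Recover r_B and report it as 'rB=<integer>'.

m = 3703
d = (-9, -13);  v_rel = (-12, -7),  |v_rel|² = 193
v_rel×d = (-12)·(-13) − (-7)·(-9) = 93
since m = R²·193 − 93²:  R² = (8649 + 3703) / 193 = 64
R = √64 = 8  ⇒  r_B = 8 − 1 = 7

rB=7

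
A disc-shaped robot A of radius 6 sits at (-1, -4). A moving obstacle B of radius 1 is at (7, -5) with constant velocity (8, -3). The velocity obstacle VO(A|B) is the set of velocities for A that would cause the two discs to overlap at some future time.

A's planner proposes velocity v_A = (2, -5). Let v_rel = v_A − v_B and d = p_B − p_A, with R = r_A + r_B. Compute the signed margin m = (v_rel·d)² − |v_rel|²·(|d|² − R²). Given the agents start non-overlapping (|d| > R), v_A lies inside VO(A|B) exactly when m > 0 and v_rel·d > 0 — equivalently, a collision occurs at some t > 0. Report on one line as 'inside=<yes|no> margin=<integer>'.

d = (8, -1),  |d|² = 65;  R = 6+1 = 7,  c = 65−7² = 16
v_rel = (-6, -2),  |v_rel|² = 40;  v_rel·d = (-6)·(8) + (-2)·(-1) = -46
40·t² + 92·t + 16 = 0  ⇒  m = (-46)² − 40·16 = 1476
m = 1476 > 0,  v_rel·d = -46 < 0  ⇒  outside

inside=no margin=1476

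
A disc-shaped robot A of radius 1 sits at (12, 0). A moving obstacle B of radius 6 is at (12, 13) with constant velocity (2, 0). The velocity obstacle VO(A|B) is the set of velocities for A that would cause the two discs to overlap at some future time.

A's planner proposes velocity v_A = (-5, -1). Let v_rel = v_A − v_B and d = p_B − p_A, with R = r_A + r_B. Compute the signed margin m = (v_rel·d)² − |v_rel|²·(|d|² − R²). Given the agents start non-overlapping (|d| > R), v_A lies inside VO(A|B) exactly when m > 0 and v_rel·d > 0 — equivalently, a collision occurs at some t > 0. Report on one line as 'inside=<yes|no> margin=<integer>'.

d = (0, 13),  |d|² = 169;  R = 1+6 = 7,  c = 169−7² = 120
v_rel = (-7, -1),  |v_rel|² = 50;  v_rel·d = (-7)·(0) + (-1)·(13) = -13
50·t² + 26·t + 120 = 0  ⇒  m = (-13)² − 50·120 = -5831
m = -5831 < 0,  v_rel·d = -13 < 0  ⇒  outside

inside=no margin=-5831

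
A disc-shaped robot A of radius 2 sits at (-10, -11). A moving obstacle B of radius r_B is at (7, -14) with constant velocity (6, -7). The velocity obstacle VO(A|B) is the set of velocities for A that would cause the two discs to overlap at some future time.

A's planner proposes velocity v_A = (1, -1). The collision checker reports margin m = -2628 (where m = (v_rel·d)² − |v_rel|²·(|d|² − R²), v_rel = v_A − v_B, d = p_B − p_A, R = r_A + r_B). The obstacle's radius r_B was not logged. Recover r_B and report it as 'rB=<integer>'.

m = -2628
d = (17, -3);  v_rel = (-5, 6),  |v_rel|² = 61
v_rel×d = (-5)·(-3) − (6)·(17) = -87
since m = R²·61 − (-87)²:  R² = (7569 + -2628) / 61 = 81
R = √81 = 9  ⇒  r_B = 9 − 2 = 7

rB=7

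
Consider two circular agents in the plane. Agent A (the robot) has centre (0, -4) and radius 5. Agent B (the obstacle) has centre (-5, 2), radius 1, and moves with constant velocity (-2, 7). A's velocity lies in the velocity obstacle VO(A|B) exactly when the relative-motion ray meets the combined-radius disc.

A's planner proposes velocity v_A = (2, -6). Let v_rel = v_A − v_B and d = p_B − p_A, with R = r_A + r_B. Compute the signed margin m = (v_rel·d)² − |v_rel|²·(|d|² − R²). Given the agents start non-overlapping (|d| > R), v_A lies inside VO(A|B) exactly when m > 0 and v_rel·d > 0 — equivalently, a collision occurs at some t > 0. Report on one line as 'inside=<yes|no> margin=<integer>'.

d = (-5, 6),  |d|² = 61;  R = 5+1 = 6,  c = 61−6² = 25
v_rel = (4, -13),  |v_rel|² = 185;  v_rel·d = (4)·(-5) + (-13)·(6) = -98
185·t² + 196·t + 25 = 0  ⇒  m = (-98)² − 185·25 = 4979
m = 4979 > 0,  v_rel·d = -98 < 0  ⇒  outside

inside=no margin=4979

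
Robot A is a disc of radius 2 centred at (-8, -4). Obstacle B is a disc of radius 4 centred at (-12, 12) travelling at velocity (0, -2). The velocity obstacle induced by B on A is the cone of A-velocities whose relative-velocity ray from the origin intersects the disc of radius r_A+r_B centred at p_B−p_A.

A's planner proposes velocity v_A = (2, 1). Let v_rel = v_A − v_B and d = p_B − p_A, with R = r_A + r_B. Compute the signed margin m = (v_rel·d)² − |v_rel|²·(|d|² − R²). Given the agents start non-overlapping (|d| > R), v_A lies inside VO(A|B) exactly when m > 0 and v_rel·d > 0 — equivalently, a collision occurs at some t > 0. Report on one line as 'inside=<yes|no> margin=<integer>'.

d = (-4, 16),  |d|² = 272;  R = 2+4 = 6,  c = 272−6² = 236
v_rel = (2, 3),  |v_rel|² = 13;  v_rel·d = (2)·(-4) + (3)·(16) = 40
13·t² − 80·t + 236 = 0  ⇒  m = 40² − 13·236 = -1468
m = -1468 < 0,  v_rel·d = 40 > 0  ⇒  outside

inside=no margin=-1468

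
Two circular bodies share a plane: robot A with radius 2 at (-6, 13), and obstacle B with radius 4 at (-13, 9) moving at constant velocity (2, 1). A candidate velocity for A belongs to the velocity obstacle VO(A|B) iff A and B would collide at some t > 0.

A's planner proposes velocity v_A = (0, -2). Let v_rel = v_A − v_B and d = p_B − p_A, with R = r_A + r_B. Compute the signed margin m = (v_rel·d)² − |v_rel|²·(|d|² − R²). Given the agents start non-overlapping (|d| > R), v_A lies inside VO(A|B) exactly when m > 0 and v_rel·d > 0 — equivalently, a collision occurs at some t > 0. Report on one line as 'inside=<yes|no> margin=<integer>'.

d = (-7, -4),  |d|² = 65;  R = 2+4 = 6,  c = 65−6² = 29
v_rel = (-2, -3),  |v_rel|² = 13;  v_rel·d = (-2)·(-7) + (-3)·(-4) = 26
13·t² − 52·t + 29 = 0  ⇒  m = 26² − 13·29 = 299
m = 299 > 0,  v_rel·d = 26 > 0  ⇒  inside

inside=yes margin=299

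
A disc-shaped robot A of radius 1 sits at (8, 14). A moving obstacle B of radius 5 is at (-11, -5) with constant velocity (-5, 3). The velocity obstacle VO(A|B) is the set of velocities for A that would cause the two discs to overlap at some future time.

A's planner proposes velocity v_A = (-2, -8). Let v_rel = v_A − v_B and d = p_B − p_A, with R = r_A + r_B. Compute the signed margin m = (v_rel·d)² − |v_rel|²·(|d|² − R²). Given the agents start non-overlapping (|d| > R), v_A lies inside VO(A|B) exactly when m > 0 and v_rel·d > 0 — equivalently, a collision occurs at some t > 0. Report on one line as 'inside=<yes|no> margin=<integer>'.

d = (-19, -19),  |d|² = 722;  R = 1+5 = 6,  c = 722−6² = 686
v_rel = (3, -11),  |v_rel|² = 130;  v_rel·d = (3)·(-19) + (-11)·(-19) = 152
130·t² − 304·t + 686 = 0  ⇒  m = 152² − 130·686 = -66076
m = -66076 < 0,  v_rel·d = 152 > 0  ⇒  outside

inside=no margin=-66076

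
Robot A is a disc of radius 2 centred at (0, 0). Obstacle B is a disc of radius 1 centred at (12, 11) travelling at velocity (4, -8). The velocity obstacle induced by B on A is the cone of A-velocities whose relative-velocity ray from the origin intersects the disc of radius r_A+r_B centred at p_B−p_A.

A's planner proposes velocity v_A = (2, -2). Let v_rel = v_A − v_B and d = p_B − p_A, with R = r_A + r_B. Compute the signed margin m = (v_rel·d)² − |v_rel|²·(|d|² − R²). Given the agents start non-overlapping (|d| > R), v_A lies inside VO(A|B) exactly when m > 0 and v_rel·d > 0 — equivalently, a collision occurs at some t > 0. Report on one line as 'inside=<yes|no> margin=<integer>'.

d = (12, 11),  |d|² = 265;  R = 2+1 = 3,  c = 265−3² = 256
v_rel = (-2, 6),  |v_rel|² = 40;  v_rel·d = (-2)·(12) + (6)·(11) = 42
40·t² − 84·t + 256 = 0  ⇒  m = 42² − 40·256 = -8476
m = -8476 < 0,  v_rel·d = 42 > 0  ⇒  outside

inside=no margin=-8476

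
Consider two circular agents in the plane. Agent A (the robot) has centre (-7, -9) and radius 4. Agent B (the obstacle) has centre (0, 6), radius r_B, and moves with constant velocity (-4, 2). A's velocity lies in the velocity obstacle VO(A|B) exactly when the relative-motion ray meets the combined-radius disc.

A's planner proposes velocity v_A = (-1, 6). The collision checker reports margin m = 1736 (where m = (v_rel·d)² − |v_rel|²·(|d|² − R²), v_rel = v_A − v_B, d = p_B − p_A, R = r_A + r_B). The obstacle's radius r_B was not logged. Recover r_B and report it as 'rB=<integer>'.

m = 1736
d = (7, 15);  v_rel = (3, 4),  |v_rel|² = 25
v_rel×d = (3)·(15) − (4)·(7) = 17
since m = R²·25 − 17²:  R² = (289 + 1736) / 25 = 81
R = √81 = 9  ⇒  r_B = 9 − 4 = 5

rB=5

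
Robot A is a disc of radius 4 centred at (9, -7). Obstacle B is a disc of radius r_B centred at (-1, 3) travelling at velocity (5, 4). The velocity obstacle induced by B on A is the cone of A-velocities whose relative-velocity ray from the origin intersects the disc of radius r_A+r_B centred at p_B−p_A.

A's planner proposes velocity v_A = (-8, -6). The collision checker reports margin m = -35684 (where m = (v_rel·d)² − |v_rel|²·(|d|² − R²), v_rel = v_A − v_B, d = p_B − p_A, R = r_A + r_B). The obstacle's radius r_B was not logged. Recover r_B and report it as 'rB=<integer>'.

m = -35684
d = (-10, 10);  v_rel = (-13, -10),  |v_rel|² = 269
v_rel×d = (-13)·(10) − (-10)·(-10) = -230
since m = R²·269 − (-230)²:  R² = (52900 + -35684) / 269 = 64
R = √64 = 8  ⇒  r_B = 8 − 4 = 4

rB=4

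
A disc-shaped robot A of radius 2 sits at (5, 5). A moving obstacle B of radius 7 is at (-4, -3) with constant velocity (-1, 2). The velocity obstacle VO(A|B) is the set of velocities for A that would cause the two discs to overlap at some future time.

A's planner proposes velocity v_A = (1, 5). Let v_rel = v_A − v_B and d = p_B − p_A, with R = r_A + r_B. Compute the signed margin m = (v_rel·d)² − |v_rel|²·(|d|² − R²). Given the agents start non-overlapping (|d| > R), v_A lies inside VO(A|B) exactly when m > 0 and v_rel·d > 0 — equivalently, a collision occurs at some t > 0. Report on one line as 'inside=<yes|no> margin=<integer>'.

d = (-9, -8),  |d|² = 145;  R = 2+7 = 9,  c = 145−9² = 64
v_rel = (2, 3),  |v_rel|² = 13;  v_rel·d = (2)·(-9) + (3)·(-8) = -42
13·t² + 84·t + 64 = 0  ⇒  m = (-42)² − 13·64 = 932
m = 932 > 0,  v_rel·d = -42 < 0  ⇒  outside

inside=no margin=932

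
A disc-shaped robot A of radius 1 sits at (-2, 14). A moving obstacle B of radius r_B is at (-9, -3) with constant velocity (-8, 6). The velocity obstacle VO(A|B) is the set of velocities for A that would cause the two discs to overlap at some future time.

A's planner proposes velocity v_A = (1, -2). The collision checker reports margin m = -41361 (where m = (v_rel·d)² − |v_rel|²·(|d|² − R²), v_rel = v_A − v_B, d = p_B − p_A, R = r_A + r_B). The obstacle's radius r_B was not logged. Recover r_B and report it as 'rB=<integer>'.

m = -41361
d = (-7, -17);  v_rel = (9, -8),  |v_rel|² = 145
v_rel×d = (9)·(-17) − (-8)·(-7) = -209
since m = R²·145 − (-209)²:  R² = (43681 + -41361) / 145 = 16
R = √16 = 4  ⇒  r_B = 4 − 1 = 3

rB=3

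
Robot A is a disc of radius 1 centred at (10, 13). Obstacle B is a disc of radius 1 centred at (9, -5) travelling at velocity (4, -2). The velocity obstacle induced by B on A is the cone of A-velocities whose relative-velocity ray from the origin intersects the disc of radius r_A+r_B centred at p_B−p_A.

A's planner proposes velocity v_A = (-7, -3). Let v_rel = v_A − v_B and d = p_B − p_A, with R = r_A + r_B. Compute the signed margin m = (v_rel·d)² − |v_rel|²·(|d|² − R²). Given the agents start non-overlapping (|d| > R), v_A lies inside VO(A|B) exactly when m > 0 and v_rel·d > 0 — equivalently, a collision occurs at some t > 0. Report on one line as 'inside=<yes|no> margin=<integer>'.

d = (-1, -18),  |d|² = 325;  R = 1+1 = 2,  c = 325−2² = 321
v_rel = (-11, -1),  |v_rel|² = 122;  v_rel·d = (-11)·(-1) + (-1)·(-18) = 29
122·t² − 58·t + 321 = 0  ⇒  m = 29² − 122·321 = -38321
m = -38321 < 0,  v_rel·d = 29 > 0  ⇒  outside

inside=no margin=-38321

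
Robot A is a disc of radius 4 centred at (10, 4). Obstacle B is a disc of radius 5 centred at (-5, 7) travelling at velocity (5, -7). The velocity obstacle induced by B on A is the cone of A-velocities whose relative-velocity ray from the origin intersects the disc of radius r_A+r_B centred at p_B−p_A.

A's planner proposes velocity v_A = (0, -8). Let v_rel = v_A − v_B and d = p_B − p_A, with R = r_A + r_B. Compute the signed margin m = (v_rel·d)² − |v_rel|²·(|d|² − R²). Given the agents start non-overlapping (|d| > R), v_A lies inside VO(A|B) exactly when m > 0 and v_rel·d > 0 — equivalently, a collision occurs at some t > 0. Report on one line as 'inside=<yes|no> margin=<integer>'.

d = (-15, 3),  |d|² = 234;  R = 4+5 = 9,  c = 234−9² = 153
v_rel = (-5, -1),  |v_rel|² = 26;  v_rel·d = (-5)·(-15) + (-1)·(3) = 72
26·t² − 144·t + 153 = 0  ⇒  m = 72² − 26·153 = 1206
m = 1206 > 0,  v_rel·d = 72 > 0  ⇒  inside

inside=yes margin=1206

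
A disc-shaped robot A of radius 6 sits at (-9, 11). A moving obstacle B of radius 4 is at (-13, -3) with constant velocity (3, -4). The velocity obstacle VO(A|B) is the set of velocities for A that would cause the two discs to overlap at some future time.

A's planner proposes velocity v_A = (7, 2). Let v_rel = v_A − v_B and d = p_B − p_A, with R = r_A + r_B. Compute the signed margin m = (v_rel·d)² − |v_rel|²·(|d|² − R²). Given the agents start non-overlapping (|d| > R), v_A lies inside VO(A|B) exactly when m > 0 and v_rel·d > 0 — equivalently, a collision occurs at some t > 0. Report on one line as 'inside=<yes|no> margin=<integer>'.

d = (-4, -14),  |d|² = 212;  R = 6+4 = 10,  c = 212−10² = 112
v_rel = (4, 6),  |v_rel|² = 52;  v_rel·d = (4)·(-4) + (6)·(-14) = -100
52·t² + 200·t + 112 = 0  ⇒  m = (-100)² − 52·112 = 4176
m = 4176 > 0,  v_rel·d = -100 < 0  ⇒  outside

inside=no margin=4176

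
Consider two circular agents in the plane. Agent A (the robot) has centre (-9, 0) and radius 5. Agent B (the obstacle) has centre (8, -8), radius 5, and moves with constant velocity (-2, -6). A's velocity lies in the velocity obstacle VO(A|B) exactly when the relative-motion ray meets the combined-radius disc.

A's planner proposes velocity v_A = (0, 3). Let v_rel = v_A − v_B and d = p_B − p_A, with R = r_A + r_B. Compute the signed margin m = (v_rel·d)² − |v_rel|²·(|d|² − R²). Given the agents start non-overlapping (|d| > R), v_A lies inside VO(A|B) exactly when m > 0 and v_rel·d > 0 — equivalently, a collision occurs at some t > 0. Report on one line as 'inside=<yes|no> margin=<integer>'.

d = (17, -8),  |d|² = 353;  R = 5+5 = 10,  c = 353−10² = 253
v_rel = (2, 9),  |v_rel|² = 85;  v_rel·d = (2)·(17) + (9)·(-8) = -38
85·t² + 76·t + 253 = 0  ⇒  m = (-38)² − 85·253 = -20061
m = -20061 < 0,  v_rel·d = -38 < 0  ⇒  outside

inside=no margin=-20061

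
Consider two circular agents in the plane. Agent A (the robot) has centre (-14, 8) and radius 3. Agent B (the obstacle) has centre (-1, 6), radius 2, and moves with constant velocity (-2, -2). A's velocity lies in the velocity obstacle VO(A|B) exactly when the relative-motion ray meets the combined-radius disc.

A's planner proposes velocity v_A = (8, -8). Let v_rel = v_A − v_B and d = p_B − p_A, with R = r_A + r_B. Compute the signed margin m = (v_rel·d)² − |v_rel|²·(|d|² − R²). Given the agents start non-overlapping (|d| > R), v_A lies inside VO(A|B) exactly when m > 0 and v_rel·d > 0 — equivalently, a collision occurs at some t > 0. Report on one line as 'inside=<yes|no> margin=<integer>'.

d = (13, -2),  |d|² = 173;  R = 3+2 = 5,  c = 173−5² = 148
v_rel = (10, -6),  |v_rel|² = 136;  v_rel·d = (10)·(13) + (-6)·(-2) = 142
136·t² − 284·t + 148 = 0  ⇒  m = 142² − 136·148 = 36
m = 36 > 0,  v_rel·d = 142 > 0  ⇒  inside

inside=yes margin=36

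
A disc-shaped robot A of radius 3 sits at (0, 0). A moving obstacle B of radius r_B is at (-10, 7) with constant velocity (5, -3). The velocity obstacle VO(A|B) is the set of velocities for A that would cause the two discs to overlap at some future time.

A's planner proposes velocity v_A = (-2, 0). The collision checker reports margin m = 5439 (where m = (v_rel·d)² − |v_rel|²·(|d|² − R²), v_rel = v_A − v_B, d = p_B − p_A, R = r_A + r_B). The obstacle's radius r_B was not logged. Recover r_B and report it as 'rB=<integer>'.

m = 5439
d = (-10, 7);  v_rel = (-7, 3),  |v_rel|² = 58
v_rel×d = (-7)·(7) − (3)·(-10) = -19
since m = R²·58 − (-19)²:  R² = (361 + 5439) / 58 = 100
R = √100 = 10  ⇒  r_B = 10 − 3 = 7

rB=7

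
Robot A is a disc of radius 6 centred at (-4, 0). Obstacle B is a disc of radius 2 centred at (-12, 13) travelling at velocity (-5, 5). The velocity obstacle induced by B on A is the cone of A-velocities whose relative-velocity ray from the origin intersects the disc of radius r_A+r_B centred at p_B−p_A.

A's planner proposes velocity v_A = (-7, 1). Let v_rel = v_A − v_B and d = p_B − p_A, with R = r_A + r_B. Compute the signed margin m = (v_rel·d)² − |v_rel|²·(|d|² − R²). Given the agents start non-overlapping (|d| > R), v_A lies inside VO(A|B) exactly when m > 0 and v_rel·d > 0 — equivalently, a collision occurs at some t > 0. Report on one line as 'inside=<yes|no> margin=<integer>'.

d = (-8, 13),  |d|² = 233;  R = 6+2 = 8,  c = 233−8² = 169
v_rel = (-2, -4),  |v_rel|² = 20;  v_rel·d = (-2)·(-8) + (-4)·(13) = -36
20·t² + 72·t + 169 = 0  ⇒  m = (-36)² − 20·169 = -2084
m = -2084 < 0,  v_rel·d = -36 < 0  ⇒  outside

inside=no margin=-2084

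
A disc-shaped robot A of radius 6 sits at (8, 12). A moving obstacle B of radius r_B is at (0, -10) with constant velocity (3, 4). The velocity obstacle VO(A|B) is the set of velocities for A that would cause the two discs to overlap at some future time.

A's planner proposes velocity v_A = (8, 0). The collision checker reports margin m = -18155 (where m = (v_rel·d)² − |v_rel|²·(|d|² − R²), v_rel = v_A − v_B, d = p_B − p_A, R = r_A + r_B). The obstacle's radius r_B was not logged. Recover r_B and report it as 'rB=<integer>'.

m = -18155
d = (-8, -22);  v_rel = (5, -4),  |v_rel|² = 41
v_rel×d = (5)·(-22) − (-4)·(-8) = -142
since m = R²·41 − (-142)²:  R² = (20164 + -18155) / 41 = 49
R = √49 = 7  ⇒  r_B = 7 − 6 = 1

rB=1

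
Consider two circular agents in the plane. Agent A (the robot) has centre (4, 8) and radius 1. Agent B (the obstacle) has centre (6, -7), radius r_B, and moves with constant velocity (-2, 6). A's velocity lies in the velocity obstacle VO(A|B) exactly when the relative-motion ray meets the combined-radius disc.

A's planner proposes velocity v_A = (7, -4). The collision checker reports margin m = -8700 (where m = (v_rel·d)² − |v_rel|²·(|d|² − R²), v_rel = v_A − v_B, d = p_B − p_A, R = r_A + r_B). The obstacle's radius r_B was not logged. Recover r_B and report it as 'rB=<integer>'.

m = -8700
d = (2, -15);  v_rel = (9, -10),  |v_rel|² = 181
v_rel×d = (9)·(-15) − (-10)·(2) = -115
since m = R²·181 − (-115)²:  R² = (13225 + -8700) / 181 = 25
R = √25 = 5  ⇒  r_B = 5 − 1 = 4

rB=4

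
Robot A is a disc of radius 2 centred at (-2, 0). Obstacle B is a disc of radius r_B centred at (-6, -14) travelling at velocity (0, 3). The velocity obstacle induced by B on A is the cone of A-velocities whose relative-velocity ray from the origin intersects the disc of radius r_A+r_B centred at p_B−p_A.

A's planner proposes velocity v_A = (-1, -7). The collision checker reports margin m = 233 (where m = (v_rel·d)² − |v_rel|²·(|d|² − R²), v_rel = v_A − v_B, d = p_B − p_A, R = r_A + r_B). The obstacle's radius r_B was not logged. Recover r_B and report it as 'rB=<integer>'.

m = 233
d = (-4, -14);  v_rel = (-1, -10),  |v_rel|² = 101
v_rel×d = (-1)·(-14) − (-10)·(-4) = -26
since m = R²·101 − (-26)²:  R² = (676 + 233) / 101 = 9
R = √9 = 3  ⇒  r_B = 3 − 2 = 1

rB=1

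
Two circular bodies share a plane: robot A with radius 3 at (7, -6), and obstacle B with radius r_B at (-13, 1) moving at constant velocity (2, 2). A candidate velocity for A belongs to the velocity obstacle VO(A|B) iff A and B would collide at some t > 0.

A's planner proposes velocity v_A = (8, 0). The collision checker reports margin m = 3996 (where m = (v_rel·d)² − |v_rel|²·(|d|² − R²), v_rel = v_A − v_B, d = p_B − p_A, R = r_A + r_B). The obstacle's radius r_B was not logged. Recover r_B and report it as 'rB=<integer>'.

m = 3996
d = (-20, 7);  v_rel = (6, -2),  |v_rel|² = 40
v_rel×d = (6)·(7) − (-2)·(-20) = 2
since m = R²·40 − 2²:  R² = (4 + 3996) / 40 = 100
R = √100 = 10  ⇒  r_B = 10 − 3 = 7

rB=7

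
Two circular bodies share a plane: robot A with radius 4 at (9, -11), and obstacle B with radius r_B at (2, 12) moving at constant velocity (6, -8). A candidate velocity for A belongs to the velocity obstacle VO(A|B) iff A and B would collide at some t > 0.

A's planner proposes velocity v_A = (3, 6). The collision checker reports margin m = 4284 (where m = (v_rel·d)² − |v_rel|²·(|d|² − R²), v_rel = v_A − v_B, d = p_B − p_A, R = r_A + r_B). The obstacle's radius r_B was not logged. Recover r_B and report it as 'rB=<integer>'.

m = 4284
d = (-7, 23);  v_rel = (-3, 14),  |v_rel|² = 205
v_rel×d = (-3)·(23) − (14)·(-7) = 29
since m = R²·205 − 29²:  R² = (841 + 4284) / 205 = 25
R = √25 = 5  ⇒  r_B = 5 − 4 = 1

rB=1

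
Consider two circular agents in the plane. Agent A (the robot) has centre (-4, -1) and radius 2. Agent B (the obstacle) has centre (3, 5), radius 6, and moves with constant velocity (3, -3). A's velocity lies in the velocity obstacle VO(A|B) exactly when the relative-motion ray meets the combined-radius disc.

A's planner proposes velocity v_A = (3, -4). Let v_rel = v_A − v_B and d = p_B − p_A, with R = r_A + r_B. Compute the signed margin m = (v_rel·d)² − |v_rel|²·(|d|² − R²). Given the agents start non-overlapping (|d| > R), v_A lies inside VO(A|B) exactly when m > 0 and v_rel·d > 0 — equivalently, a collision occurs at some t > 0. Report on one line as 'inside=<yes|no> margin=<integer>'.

d = (7, 6),  |d|² = 85;  R = 2+6 = 8,  c = 85−8² = 21
v_rel = (0, -1),  |v_rel|² = 1;  v_rel·d = (0)·(7) + (-1)·(6) = -6
1·t² + 12·t + 21 = 0  ⇒  m = (-6)² − 1·21 = 15
m = 15 > 0,  v_rel·d = -6 < 0  ⇒  outside

inside=no margin=15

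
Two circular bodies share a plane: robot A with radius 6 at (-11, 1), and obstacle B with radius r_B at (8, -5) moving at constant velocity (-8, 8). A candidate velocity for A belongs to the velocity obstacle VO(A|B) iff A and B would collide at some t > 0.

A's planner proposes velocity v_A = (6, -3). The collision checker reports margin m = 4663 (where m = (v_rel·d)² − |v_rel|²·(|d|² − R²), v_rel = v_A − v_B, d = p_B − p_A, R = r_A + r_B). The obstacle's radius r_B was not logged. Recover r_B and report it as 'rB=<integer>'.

m = 4663
d = (19, -6);  v_rel = (14, -11),  |v_rel|² = 317
v_rel×d = (14)·(-6) − (-11)·(19) = 125
since m = R²·317 − 125²:  R² = (15625 + 4663) / 317 = 64
R = √64 = 8  ⇒  r_B = 8 − 6 = 2

rB=2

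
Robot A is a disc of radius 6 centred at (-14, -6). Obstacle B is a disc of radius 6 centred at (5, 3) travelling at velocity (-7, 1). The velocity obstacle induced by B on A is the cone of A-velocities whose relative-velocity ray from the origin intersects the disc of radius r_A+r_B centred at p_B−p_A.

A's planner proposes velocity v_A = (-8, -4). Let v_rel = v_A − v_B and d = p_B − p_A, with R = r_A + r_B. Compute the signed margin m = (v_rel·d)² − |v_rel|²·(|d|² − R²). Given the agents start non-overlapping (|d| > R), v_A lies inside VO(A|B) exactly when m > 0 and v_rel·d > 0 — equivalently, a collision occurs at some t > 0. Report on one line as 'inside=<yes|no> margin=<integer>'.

d = (19, 9),  |d|² = 442;  R = 6+6 = 12,  c = 442−12² = 298
v_rel = (-1, -5),  |v_rel|² = 26;  v_rel·d = (-1)·(19) + (-5)·(9) = -64
26·t² + 128·t + 298 = 0  ⇒  m = (-64)² − 26·298 = -3652
m = -3652 < 0,  v_rel·d = -64 < 0  ⇒  outside

inside=no margin=-3652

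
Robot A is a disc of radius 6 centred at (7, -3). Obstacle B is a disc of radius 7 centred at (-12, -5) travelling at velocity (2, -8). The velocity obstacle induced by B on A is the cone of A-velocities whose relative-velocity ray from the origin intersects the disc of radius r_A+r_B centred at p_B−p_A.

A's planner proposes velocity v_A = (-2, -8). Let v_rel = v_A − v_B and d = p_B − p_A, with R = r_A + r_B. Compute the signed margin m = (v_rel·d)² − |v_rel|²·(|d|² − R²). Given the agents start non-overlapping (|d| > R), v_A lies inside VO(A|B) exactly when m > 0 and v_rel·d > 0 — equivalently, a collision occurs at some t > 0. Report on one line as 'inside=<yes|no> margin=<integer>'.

d = (-19, -2),  |d|² = 365;  R = 6+7 = 13,  c = 365−13² = 196
v_rel = (-4, 0),  |v_rel|² = 16;  v_rel·d = (-4)·(-19) + (0)·(-2) = 76
16·t² − 152·t + 196 = 0  ⇒  m = 76² − 16·196 = 2640
m = 2640 > 0,  v_rel·d = 76 > 0  ⇒  inside

inside=yes margin=2640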